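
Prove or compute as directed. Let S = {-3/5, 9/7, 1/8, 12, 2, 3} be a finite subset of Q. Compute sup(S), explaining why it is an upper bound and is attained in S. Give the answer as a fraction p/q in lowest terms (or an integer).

S is finite, so sup(S) = max(S).
Sorted decreasing:
12, 3, 2, 9/7, 1/8, -3/5
The extremum is 12.
For every x in S, x <= 12. And 12 is in S, so it is attained.
Therefore sup(S) = 12.

12


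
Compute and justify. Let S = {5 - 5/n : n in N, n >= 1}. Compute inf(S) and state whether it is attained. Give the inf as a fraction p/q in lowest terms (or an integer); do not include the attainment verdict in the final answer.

Analysis:
- Values: 0, 5/2, 10/3, 15/4, ... strictly increasing.
- Minimum is 0 (n=1); inf = 0 (attained).
- 5 - 5/n -> 5 from below; sup = 5, not attained.
Conclusion: inf(S) = 0, attained in S.

0


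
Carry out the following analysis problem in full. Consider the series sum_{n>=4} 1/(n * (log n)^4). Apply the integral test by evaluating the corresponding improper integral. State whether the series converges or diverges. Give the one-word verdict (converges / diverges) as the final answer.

Let f(x) = 1/(x*log(x)^4). Then f is positive, continuous, and decreasing on [4, infinity), so the integral test applies.
Compute the improper integral int_{4}^infinity f(x) dx:
  antiderivative F(x) = -1/(3*log(x)^3).
  F(x) -> 0 as x -> infinity.  int = 0 - F(4) = 1/(3*log(4)^3) < infinity. By the integral test, the series converges.

converges


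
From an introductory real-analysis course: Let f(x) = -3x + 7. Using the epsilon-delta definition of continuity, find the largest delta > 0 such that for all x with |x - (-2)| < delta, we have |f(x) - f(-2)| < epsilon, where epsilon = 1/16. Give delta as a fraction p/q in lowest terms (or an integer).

We compute f(-2) = -3*(-2) + 7 = 13.
|f(x) - f(-2)| = |-3x + 7 - (13)| = |-3(x - (-2))| = 3|x - (-2)|.
We need 3|x - (-2)| < 1/16, i.e. |x - (-2)| < 1/16 / 3 = 1/48.
So any delta <= 1/48 works. Conversely, if delta > 1/48, then x = -2 + 1/48 satisfies |x - (-2)| = 1/48 < delta but |f(x) - f(-2)| = 3 * 1/48 = 1/16, which is not < 1/16; so no larger delta works.
Hence the largest such delta is 1/48.

1/48


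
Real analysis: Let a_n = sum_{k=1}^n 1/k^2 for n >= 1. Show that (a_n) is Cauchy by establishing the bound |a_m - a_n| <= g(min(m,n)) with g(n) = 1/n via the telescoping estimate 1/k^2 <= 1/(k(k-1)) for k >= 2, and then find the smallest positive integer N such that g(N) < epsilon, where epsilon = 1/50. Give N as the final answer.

For m > n >= 1: |a_m - a_n| = sum_{k=n+1}^m 1/k^2.
Use 1/k^2 <= 1/(k(k-1)) = 1/(k-1) - 1/k for k >= 2:
sum_{k=n+1}^m 1/k^2 <= sum_{k=n+1}^m (1/(k-1) - 1/k) = 1/n - 1/m <= 1/n.
By symmetry the same bound holds with n,m swapped, so |a_m - a_n| <= 1/min(m,n) = g(min(m,n)). Since g(n) -> 0, (a_n) is Cauchy.
Now solve g(N) < 1/50: 1/N < 1/50 <=> N > 1/(1/50) = 50.
The smallest integer strictly greater than 50 is N = 51.
Check: g(51) = 1/51 < 1/50; g(50) = 1/50 >= 1/50. So N = 51.

51


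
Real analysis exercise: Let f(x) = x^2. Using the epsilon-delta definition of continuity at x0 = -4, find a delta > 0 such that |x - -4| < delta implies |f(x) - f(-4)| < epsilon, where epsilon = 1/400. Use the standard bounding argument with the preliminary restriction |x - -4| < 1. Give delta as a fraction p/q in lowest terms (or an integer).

Factor: |x^2 - (-4)^2| = |x - -4| * |x + -4|.
Impose |x - -4| < 1 first. Then |x + -4| = |(x - -4) + 2*(-4)| <= |x - -4| + 2*|-4| < 1 + 8 = 9.
So |x^2 - (-4)^2| < delta * 9.
We need delta * 9 <= 1/400, i.e. delta <= 1/400/9 = 1/3600.
Since 1/3600 < 1, this is tighter than 1; take delta = 1/3600.
So delta = 1/3600 works.

1/3600


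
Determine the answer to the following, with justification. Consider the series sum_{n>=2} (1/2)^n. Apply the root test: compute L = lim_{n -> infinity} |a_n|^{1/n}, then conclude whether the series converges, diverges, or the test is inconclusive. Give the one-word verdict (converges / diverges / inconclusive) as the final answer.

Let a_n denote the general term. Form |a_n|^(1/n) and simplify:
|a_n|^(1/n) = 1/2
Take the limit as n -> infinity: L = 1/2.
Since L = 1/2 < 1, the root test implies convergence.

converges


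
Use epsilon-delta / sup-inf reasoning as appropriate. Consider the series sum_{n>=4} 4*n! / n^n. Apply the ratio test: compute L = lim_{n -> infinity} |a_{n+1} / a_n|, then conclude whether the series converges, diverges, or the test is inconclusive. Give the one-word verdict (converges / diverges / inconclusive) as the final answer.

Let a_n denote the general term. Form the ratio a_{n+1}/a_n and simplify:
a_{n+1}/a_n = (n/(n + 1))^n
Take the limit as n -> infinity: L = exp(-1).
Since L = exp(-1) < 1, the ratio test implies the series converges.

converges


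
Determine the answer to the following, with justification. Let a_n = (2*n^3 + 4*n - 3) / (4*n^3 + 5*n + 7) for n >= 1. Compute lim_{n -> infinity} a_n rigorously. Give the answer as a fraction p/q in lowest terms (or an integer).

Divide numerator and denominator by n^3, the highest power:
numerator / n^3 = 2 + 4/n^2 - 3/n^3
denominator / n^3 = 4 + 5/n^2 + 7/n^3
As n -> infinity, all terms of the form c/n^k (k >= 1) tend to 0.
So numerator / n^3 -> 2 and denominator / n^3 -> 4.
Therefore lim a_n = 1/2.

1/2


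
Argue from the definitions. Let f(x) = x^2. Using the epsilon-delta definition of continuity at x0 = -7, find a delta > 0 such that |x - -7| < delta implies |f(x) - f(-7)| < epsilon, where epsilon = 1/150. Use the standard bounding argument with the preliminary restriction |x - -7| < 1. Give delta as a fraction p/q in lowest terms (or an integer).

Factor: |x^2 - (-7)^2| = |x - -7| * |x + -7|.
Impose |x - -7| < 1 first. Then |x + -7| = |(x - -7) + 2*(-7)| <= |x - -7| + 2*|-7| < 1 + 14 = 15.
So |x^2 - (-7)^2| < delta * 15.
We need delta * 15 <= 1/150, i.e. delta <= 1/150/15 = 1/2250.
Since 1/2250 < 1, this is tighter than 1; take delta = 1/2250.
So delta = 1/2250 works.

1/2250


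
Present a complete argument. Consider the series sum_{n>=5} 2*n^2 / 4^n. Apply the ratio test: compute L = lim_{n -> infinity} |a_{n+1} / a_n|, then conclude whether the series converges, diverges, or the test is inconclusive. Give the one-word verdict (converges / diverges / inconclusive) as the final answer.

Let a_n denote the general term. Form the ratio a_{n+1}/a_n and simplify:
a_{n+1}/a_n = (n + 1)^2/(4*n^2)
Take the limit as n -> infinity: L = 1/4.
Since L = 1/4 < 1, the ratio test implies the series converges.

converges


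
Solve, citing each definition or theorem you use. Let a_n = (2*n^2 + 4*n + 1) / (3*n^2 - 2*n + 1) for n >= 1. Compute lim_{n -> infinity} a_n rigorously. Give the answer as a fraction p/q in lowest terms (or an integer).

Divide numerator and denominator by n^2, the highest power:
numerator / n^2 = 2 + 4/n + n^(-2)
denominator / n^2 = 3 - 2/n + n^(-2)
As n -> infinity, all terms of the form c/n^k (k >= 1) tend to 0.
So numerator / n^2 -> 2 and denominator / n^2 -> 3.
Therefore lim a_n = 2/3.

2/3


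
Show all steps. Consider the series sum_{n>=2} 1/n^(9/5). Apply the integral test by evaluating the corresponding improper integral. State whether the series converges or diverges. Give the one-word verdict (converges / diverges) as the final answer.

Let f(x) = x^(-9/5). Then f is positive, continuous, and decreasing on [2, infinity), so the integral test applies.
Compute the improper integral int_{2}^infinity f(x) dx:
  antiderivative F(x) = -5/(4*x^(4/5)).
  As x -> infinity, F(x) -> 0 (since p = 9/5 > 1).
  So int = F(infinity) - F(2) = 0 - (-5*2^(1/5)/8) = 5*2^(1/5)/8.
  Finite, so by the integral test, the series converges.

converges


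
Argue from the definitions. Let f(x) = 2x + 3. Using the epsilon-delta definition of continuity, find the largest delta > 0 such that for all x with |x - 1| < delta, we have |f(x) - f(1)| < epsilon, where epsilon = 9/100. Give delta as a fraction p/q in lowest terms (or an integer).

We compute f(1) = 2*(1) + 3 = 5.
|f(x) - f(1)| = |2x + 3 - (5)| = |2(x - 1)| = 2|x - 1|.
We need 2|x - 1| < 9/100, i.e. |x - 1| < 9/100 / 2 = 9/200.
So any delta <= 9/200 works. Conversely, if delta > 9/200, then x = 1 + 9/200 satisfies |x - 1| = 9/200 < delta but |f(x) - f(1)| = 2 * 9/200 = 9/100, which is not < 9/100; so no larger delta works.
Hence the largest such delta is 9/200.

9/200


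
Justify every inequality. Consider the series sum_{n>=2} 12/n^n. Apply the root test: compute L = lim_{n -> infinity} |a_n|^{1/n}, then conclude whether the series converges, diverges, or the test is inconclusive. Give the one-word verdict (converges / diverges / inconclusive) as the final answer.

Let a_n denote the general term. Form |a_n|^(1/n) and simplify:
|a_n|^(1/n) = 12^(1/n)/n
Take the limit as n -> infinity: L = 0.
Since L = 0 < 1, the root test implies convergence.

converges


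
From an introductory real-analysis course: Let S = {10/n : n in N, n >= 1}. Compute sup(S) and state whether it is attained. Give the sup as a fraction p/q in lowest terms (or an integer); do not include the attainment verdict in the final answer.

Analysis:
- Values: 10, 5, 10/3, 5/2, ... strictly decreasing.
- The maximum is 10 (n=1); sup = 10 (attained).
- The set is bounded below by 0; 10/n -> 0 so 0 is the greatest lower bound.
- 0 is not in the set, so inf = 0 is not attained.
Conclusion: sup(S) = 10, attained in S.

10


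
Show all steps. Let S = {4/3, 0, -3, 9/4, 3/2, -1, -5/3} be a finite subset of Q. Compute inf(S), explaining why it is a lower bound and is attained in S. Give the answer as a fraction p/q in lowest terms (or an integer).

S is finite, so inf(S) = min(S).
Sorted increasing:
-3, -5/3, -1, 0, 4/3, 3/2, 9/4
The extremum is -3.
For every x in S, x >= -3. And -3 is in S, so it is attained.
Therefore inf(S) = -3.

-3


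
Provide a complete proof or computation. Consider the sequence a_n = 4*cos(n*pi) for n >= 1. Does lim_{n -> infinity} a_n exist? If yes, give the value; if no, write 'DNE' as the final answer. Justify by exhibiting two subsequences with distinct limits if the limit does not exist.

Examine the behaviour of a_n along subsequences.
cos(n*pi) = (-1)^n, so a_n = 4*(-1)^n. a_{2k} = 4 -> 4. a_{2k+1} = -4 -> -4.
Since these two subsequential limits are 4 and -4, distinct, the full sequence cannot converge (a convergent sequence has all subsequences tending to the same limit). So lim a_n does not exist.

DNE


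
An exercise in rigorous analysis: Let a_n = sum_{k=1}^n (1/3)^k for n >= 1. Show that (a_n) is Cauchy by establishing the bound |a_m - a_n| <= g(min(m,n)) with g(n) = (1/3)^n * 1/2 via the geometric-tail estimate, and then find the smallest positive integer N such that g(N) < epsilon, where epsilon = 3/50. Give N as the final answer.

For m > n >= 1: |a_m - a_n| = sum_{k=n+1}^m (1/3)^k < sum_{k=n+1}^infinity (1/3)^k = (1/3)^(n+1) / (1 - 1/3) = (1/3)^n * (1/3) * (3/2) = (1/3)^n * 1/2.
So g(n) = (1/3)^n / 2. Since g(n) -> 0, (a_n) is Cauchy.
Now solve g(N) < 3/50: (1/3)^N / 2 < 3/50 <=> 3^N > 1 / (2 * 3/50) = 25/3.
Check powers of 3: 3^1 = 3 <= 25/3, 3^2 = 9 > 25/3.
So the smallest such N is 2. Check: g(2) = 1/(2 * 9) = 1/18 < 3/50.

2


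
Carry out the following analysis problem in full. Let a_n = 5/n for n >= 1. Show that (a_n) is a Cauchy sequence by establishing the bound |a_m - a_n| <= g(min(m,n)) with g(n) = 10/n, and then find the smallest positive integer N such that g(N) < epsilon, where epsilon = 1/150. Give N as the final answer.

For any m, n >= 1, by the triangle inequality:
|a_m - a_n| = |5/m - 5/n| <= 5*1/m + 5*1/n <= 10/min(m,n).
So g(n) = 10/n bounds the Cauchy difference. Since g(n) -> 0, (a_n) is Cauchy.
Now solve g(N) < 1/150: 10/N < 1/150 <=> N > 10 / (1/150) = 1500.
The smallest integer strictly greater than 1500 is N = 1501.
Check: g(1501) = 10/1501 = 10/1501 < 1/150; g(1500) = 1/150 >= 1/150. So N = 1501.

1501


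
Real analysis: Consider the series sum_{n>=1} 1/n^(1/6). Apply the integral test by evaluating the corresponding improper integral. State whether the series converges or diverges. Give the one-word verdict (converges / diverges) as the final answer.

Let f(x) = x^(-1/6). Then f is positive, continuous, and decreasing on [1, infinity), so the integral test applies.
Compute the improper integral int_{1}^infinity f(x) dx:
  antiderivative F(x) = 6*x^(5/6)/5.
  As x -> infinity, F(x) -> infinity (since p = 1/6 < 1).
  So the integral diverges. By the integral test, the series diverges.

diverges


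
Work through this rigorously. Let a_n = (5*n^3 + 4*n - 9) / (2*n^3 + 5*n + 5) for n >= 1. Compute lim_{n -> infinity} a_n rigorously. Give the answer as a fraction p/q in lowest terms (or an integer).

Divide numerator and denominator by n^3, the highest power:
numerator / n^3 = 5 + 4/n^2 - 9/n^3
denominator / n^3 = 2 + 5/n^2 + 5/n^3
As n -> infinity, all terms of the form c/n^k (k >= 1) tend to 0.
So numerator / n^3 -> 5 and denominator / n^3 -> 2.
Therefore lim a_n = 5/2.

5/2


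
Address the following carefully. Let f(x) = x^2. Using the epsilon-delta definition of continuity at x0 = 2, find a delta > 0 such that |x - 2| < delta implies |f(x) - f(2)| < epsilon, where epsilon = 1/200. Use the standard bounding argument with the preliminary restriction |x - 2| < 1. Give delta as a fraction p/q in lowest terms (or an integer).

Factor: |x^2 - (2)^2| = |x - 2| * |x + 2|.
Impose |x - 2| < 1 first. Then |x + 2| = |(x - 2) + 2*(2)| <= |x - 2| + 2*|2| < 1 + 4 = 5.
So |x^2 - (2)^2| < delta * 5.
We need delta * 5 <= 1/200, i.e. delta <= 1/200/5 = 1/1000.
Since 1/1000 < 1, this is tighter than 1; take delta = 1/1000.
So delta = 1/1000 works.

1/1000


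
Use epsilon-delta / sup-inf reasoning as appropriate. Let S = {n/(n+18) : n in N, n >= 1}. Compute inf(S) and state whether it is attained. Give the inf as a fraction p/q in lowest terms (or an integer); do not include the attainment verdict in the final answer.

Analysis:
- Values: 1/19, 1/10, 1/7, 2/11, ... strictly increasing.
- Minimum is 1/19 (n=1); inf = 1/19 (attained).
- n/(n+18) = 1 - 18/(n+18) -> 1 from below as n -> infinity, and never equals 1.
- So sup = 1 (not attained).
Conclusion: inf(S) = 1/19, attained in S.

1/19


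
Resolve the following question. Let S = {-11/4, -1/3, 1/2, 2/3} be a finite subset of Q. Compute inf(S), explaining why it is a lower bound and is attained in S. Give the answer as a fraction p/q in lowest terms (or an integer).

S is finite, so inf(S) = min(S).
Sorted increasing:
-11/4, -1/3, 1/2, 2/3
The extremum is -11/4.
For every x in S, x >= -11/4. And -11/4 is in S, so it is attained.
Therefore inf(S) = -11/4.

-11/4


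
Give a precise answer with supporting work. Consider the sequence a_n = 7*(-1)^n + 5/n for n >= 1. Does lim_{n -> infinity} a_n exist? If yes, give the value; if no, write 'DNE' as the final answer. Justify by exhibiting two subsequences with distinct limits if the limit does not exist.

Examine the behaviour of a_n along subsequences.
a_{2k} = 7 + 5/(2k) -> 7. a_{2k+1} = -7 + 5/(2k+1) -> -7.
Since these two subsequential limits are 7 and -7, distinct, the full sequence cannot converge (a convergent sequence has all subsequences tending to the same limit). So lim a_n does not exist.

DNE


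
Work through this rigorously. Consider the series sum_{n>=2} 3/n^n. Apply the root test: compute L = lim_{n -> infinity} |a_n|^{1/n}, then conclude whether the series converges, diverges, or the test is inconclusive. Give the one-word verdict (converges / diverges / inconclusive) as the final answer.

Let a_n denote the general term. Form |a_n|^(1/n) and simplify:
|a_n|^(1/n) = 3^(1/n)/n
Take the limit as n -> infinity: L = 0.
Since L = 0 < 1, the root test implies convergence.

converges


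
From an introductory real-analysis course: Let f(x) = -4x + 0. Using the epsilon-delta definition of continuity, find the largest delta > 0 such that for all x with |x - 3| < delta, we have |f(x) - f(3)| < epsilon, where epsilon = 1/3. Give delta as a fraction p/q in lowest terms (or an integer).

We compute f(3) = -4*(3) + 0 = -12.
|f(x) - f(3)| = |-4x + 0 - (-12)| = |-4(x - 3)| = 4|x - 3|.
We need 4|x - 3| < 1/3, i.e. |x - 3| < 1/3 / 4 = 1/12.
So any delta <= 1/12 works. Conversely, if delta > 1/12, then x = 3 + 1/12 satisfies |x - 3| = 1/12 < delta but |f(x) - f(3)| = 4 * 1/12 = 1/3, which is not < 1/3; so no larger delta works.
Hence the largest such delta is 1/12.

1/12


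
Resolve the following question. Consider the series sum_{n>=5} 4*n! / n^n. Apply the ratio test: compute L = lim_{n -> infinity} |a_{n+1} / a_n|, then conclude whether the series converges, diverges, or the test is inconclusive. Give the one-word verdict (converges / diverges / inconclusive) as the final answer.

Let a_n denote the general term. Form the ratio a_{n+1}/a_n and simplify:
a_{n+1}/a_n = (n/(n + 1))^n
Take the limit as n -> infinity: L = exp(-1).
Since L = exp(-1) < 1, the ratio test implies the series converges.

converges


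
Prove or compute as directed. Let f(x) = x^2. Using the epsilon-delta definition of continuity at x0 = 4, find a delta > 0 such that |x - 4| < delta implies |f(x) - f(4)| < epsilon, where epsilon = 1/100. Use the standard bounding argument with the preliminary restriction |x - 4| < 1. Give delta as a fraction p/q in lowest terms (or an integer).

Factor: |x^2 - (4)^2| = |x - 4| * |x + 4|.
Impose |x - 4| < 1 first. Then |x + 4| = |(x - 4) + 2*(4)| <= |x - 4| + 2*|4| < 1 + 8 = 9.
So |x^2 - (4)^2| < delta * 9.
We need delta * 9 <= 1/100, i.e. delta <= 1/100/9 = 1/900.
Since 1/900 < 1, this is tighter than 1; take delta = 1/900.
So delta = 1/900 works.

1/900


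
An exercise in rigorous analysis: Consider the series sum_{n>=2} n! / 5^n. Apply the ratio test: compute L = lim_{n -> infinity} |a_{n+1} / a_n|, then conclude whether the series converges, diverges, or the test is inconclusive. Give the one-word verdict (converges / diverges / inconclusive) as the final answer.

Let a_n denote the general term. Form the ratio a_{n+1}/a_n and simplify:
a_{n+1}/a_n = n/5 + 1/5
Take the limit as n -> infinity: L = infinity.
Since L = infinity > 1 (or L = infinity), the ratio test implies the series diverges.

diverges


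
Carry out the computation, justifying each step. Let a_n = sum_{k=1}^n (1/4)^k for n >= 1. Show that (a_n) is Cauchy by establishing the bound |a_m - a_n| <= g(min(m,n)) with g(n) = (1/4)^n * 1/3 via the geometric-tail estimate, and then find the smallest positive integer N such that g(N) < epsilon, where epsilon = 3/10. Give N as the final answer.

For m > n >= 1: |a_m - a_n| = sum_{k=n+1}^m (1/4)^k < sum_{k=n+1}^infinity (1/4)^k = (1/4)^(n+1) / (1 - 1/4) = (1/4)^n * (1/4) * (4/3) = (1/4)^n * 1/3.
So g(n) = (1/4)^n / 3. Since g(n) -> 0, (a_n) is Cauchy.
Now solve g(N) < 3/10: (1/4)^N / 3 < 3/10 <=> 4^N > 1 / (3 * 3/10) = 10/9.
Check powers of 4: 4^0 = 1 <= 10/9, 4^1 = 4 > 10/9.
So the smallest such N is 1. Check: g(1) = 1/(3 * 4) = 1/12 < 3/10.

1


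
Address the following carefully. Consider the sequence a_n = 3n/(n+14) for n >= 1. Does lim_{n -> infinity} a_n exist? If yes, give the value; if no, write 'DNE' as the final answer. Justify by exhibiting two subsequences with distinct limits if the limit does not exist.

Examine the behaviour of a_n along subsequences.
Even-n subsequence a_{2k} = 3(2k)/(2k+14) -> 3. Odd-n subsequence a_{2k+1} = 3(2k+1)/(2k+15) -> 3. Both tend to 3, which suggests the limit is 3; verify directly.
|a_n - 3| = |3n - 3(n+14)| / (n+14) = 42/(n+14) < 42/n for every n >= 1.
Given epsilon > 0, choose a positive integer N > 42/epsilon. Then for all n >= N, |a_n - 3| < 42/n <= 42/N < epsilon.
So by the definition of the limit, lim a_n exists and equals 3.

3


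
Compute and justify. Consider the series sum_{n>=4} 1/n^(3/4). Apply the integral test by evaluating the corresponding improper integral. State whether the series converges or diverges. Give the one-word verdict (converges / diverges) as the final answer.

Let f(x) = x^(-3/4). Then f is positive, continuous, and decreasing on [4, infinity), so the integral test applies.
Compute the improper integral int_{4}^infinity f(x) dx:
  antiderivative F(x) = 4*x^(1/4).
  As x -> infinity, F(x) -> infinity (since p = 3/4 < 1).
  So the integral diverges. By the integral test, the series diverges.

diverges


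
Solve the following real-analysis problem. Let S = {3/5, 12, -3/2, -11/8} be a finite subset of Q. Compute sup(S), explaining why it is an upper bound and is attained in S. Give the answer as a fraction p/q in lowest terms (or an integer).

S is finite, so sup(S) = max(S).
Sorted decreasing:
12, 3/5, -11/8, -3/2
The extremum is 12.
For every x in S, x <= 12. And 12 is in S, so it is attained.
Therefore sup(S) = 12.

12


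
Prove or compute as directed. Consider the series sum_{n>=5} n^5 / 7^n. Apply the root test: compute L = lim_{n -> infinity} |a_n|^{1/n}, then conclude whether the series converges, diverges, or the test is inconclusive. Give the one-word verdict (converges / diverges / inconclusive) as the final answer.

Let a_n denote the general term. Form |a_n|^(1/n) and simplify:
|a_n|^(1/n) = n^(5/n)/7
Take the limit as n -> infinity: L = 1/7.
Since L = 1/7 < 1, the root test implies convergence.

converges


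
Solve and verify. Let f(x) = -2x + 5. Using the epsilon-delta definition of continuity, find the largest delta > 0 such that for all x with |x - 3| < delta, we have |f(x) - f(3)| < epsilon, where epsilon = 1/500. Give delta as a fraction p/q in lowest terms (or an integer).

We compute f(3) = -2*(3) + 5 = -1.
|f(x) - f(3)| = |-2x + 5 - (-1)| = |-2(x - 3)| = 2|x - 3|.
We need 2|x - 3| < 1/500, i.e. |x - 3| < 1/500 / 2 = 1/1000.
So any delta <= 1/1000 works. Conversely, if delta > 1/1000, then x = 3 + 1/1000 satisfies |x - 3| = 1/1000 < delta but |f(x) - f(3)| = 2 * 1/1000 = 1/500, which is not < 1/500; so no larger delta works.
Hence the largest such delta is 1/1000.

1/1000


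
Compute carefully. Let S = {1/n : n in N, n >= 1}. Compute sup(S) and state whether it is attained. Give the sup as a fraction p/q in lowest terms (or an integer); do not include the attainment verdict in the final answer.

Analysis:
- Values: 1, 1/2, 1/3, 1/4, ... strictly decreasing.
- The maximum is 1 (n=1); sup = 1 (attained).
- The set is bounded below by 0; 1/n -> 0 so 0 is the greatest lower bound.
- 0 is not in the set, so inf = 0 is not attained.
Conclusion: sup(S) = 1, attained in S.

1


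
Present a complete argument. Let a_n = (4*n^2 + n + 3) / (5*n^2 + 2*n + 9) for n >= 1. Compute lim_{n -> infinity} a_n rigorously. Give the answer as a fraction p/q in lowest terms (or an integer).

Divide numerator and denominator by n^2, the highest power:
numerator / n^2 = 4 + 1/n + 3/n^2
denominator / n^2 = 5 + 2/n + 9/n^2
As n -> infinity, all terms of the form c/n^k (k >= 1) tend to 0.
So numerator / n^2 -> 4 and denominator / n^2 -> 5.
Therefore lim a_n = 4/5.

4/5


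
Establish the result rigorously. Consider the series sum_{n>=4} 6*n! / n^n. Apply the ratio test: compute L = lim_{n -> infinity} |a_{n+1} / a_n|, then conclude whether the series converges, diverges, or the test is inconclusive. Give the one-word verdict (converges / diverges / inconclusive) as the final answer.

Let a_n denote the general term. Form the ratio a_{n+1}/a_n and simplify:
a_{n+1}/a_n = (n/(n + 1))^n
Take the limit as n -> infinity: L = exp(-1).
Since L = exp(-1) < 1, the ratio test implies the series converges.

converges


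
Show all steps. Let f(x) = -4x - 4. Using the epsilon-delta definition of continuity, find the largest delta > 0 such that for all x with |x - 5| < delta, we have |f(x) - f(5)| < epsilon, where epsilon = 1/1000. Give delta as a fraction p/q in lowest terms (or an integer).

We compute f(5) = -4*(5) - 4 = -24.
|f(x) - f(5)| = |-4x - 4 - (-24)| = |-4(x - 5)| = 4|x - 5|.
We need 4|x - 5| < 1/1000, i.e. |x - 5| < 1/1000 / 4 = 1/4000.
So any delta <= 1/4000 works. Conversely, if delta > 1/4000, then x = 5 + 1/4000 satisfies |x - 5| = 1/4000 < delta but |f(x) - f(5)| = 4 * 1/4000 = 1/1000, which is not < 1/1000; so no larger delta works.
Hence the largest such delta is 1/4000.

1/4000


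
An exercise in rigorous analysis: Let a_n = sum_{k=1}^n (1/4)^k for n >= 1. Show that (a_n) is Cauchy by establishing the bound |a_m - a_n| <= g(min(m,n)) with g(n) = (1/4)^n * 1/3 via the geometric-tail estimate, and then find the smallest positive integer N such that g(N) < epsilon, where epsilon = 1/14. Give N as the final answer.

For m > n >= 1: |a_m - a_n| = sum_{k=n+1}^m (1/4)^k < sum_{k=n+1}^infinity (1/4)^k = (1/4)^(n+1) / (1 - 1/4) = (1/4)^n * (1/4) * (4/3) = (1/4)^n * 1/3.
So g(n) = (1/4)^n / 3. Since g(n) -> 0, (a_n) is Cauchy.
Now solve g(N) < 1/14: (1/4)^N / 3 < 1/14 <=> 4^N > 1 / (3 * 1/14) = 14/3.
Check powers of 4: 4^1 = 4 <= 14/3, 4^2 = 16 > 14/3.
So the smallest such N is 2. Check: g(2) = 1/(3 * 16) = 1/48 < 1/14.

2


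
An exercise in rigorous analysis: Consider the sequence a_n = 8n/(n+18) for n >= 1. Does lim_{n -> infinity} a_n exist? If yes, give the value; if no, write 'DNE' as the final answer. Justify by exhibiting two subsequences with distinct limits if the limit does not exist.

Examine the behaviour of a_n along subsequences.
Even-n subsequence a_{2k} = 8(2k)/(2k+18) -> 8. Odd-n subsequence a_{2k+1} = 8(2k+1)/(2k+19) -> 8. Both tend to 8, which suggests the limit is 8; verify directly.
|a_n - 8| = |8n - 8(n+18)| / (n+18) = 144/(n+18) < 144/n for every n >= 1.
Given epsilon > 0, choose a positive integer N > 144/epsilon. Then for all n >= N, |a_n - 8| < 144/n <= 144/N < epsilon.
So by the definition of the limit, lim a_n exists and equals 8.

8


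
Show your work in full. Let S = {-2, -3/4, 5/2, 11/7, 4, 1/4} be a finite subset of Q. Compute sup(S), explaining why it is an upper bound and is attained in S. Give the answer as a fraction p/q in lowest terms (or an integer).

S is finite, so sup(S) = max(S).
Sorted decreasing:
4, 5/2, 11/7, 1/4, -3/4, -2
The extremum is 4.
For every x in S, x <= 4. And 4 is in S, so it is attained.
Therefore sup(S) = 4.

4


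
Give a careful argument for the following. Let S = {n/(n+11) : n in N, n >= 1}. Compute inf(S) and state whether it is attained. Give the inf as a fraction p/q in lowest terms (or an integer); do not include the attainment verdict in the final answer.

Analysis:
- Values: 1/12, 2/13, 3/14, 4/15, ... strictly increasing.
- Minimum is 1/12 (n=1); inf = 1/12 (attained).
- n/(n+11) = 1 - 11/(n+11) -> 1 from below as n -> infinity, and never equals 1.
- So sup = 1 (not attained).
Conclusion: inf(S) = 1/12, attained in S.

1/12


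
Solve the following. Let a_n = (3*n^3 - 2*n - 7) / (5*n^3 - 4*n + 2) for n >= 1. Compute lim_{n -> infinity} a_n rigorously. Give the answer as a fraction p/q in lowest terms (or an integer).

Divide numerator and denominator by n^3, the highest power:
numerator / n^3 = 3 - 2/n^2 - 7/n^3
denominator / n^3 = 5 - 4/n^2 + 2/n^3
As n -> infinity, all terms of the form c/n^k (k >= 1) tend to 0.
So numerator / n^3 -> 3 and denominator / n^3 -> 5.
Therefore lim a_n = 3/5.

3/5


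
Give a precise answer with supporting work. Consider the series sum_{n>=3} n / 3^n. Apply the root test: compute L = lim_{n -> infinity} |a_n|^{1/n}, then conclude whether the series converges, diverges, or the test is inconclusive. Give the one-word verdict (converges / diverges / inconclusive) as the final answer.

Let a_n denote the general term. Form |a_n|^(1/n) and simplify:
|a_n|^(1/n) = n^(1/n)/3
Take the limit as n -> infinity: L = 1/3.
Since L = 1/3 < 1, the root test implies convergence.

converges


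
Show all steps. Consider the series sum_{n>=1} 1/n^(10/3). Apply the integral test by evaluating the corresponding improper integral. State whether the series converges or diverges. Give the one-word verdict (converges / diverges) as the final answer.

Let f(x) = x^(-10/3). Then f is positive, continuous, and decreasing on [1, infinity), so the integral test applies.
Compute the improper integral int_{1}^infinity f(x) dx:
  antiderivative F(x) = -3/(7*x^(7/3)).
  As x -> infinity, F(x) -> 0 (since p = 10/3 > 1).
  So int = F(infinity) - F(1) = 0 - (-3/7) = 3/7.
  Finite, so by the integral test, the series converges.

converges


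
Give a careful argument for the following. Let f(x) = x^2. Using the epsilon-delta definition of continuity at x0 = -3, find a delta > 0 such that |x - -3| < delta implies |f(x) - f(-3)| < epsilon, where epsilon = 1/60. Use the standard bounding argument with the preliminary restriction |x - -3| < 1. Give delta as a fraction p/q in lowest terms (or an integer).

Factor: |x^2 - (-3)^2| = |x - -3| * |x + -3|.
Impose |x - -3| < 1 first. Then |x + -3| = |(x - -3) + 2*(-3)| <= |x - -3| + 2*|-3| < 1 + 6 = 7.
So |x^2 - (-3)^2| < delta * 7.
We need delta * 7 <= 1/60, i.e. delta <= 1/60/7 = 1/420.
Since 1/420 < 1, this is tighter than 1; take delta = 1/420.
So delta = 1/420 works.

1/420


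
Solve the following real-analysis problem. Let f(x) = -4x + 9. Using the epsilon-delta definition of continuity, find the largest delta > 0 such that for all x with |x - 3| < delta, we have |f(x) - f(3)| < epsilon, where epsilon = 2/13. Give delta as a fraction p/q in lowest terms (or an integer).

We compute f(3) = -4*(3) + 9 = -3.
|f(x) - f(3)| = |-4x + 9 - (-3)| = |-4(x - 3)| = 4|x - 3|.
We need 4|x - 3| < 2/13, i.e. |x - 3| < 2/13 / 4 = 1/26.
So any delta <= 1/26 works. Conversely, if delta > 1/26, then x = 3 + 1/26 satisfies |x - 3| = 1/26 < delta but |f(x) - f(3)| = 4 * 1/26 = 2/13, which is not < 2/13; so no larger delta works.
Hence the largest such delta is 1/26.

1/26


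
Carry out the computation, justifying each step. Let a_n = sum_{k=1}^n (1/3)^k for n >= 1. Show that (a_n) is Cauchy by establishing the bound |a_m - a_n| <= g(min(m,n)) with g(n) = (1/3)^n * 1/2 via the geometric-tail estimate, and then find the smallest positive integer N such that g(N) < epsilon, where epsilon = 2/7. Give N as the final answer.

For m > n >= 1: |a_m - a_n| = sum_{k=n+1}^m (1/3)^k < sum_{k=n+1}^infinity (1/3)^k = (1/3)^(n+1) / (1 - 1/3) = (1/3)^n * (1/3) * (3/2) = (1/3)^n * 1/2.
So g(n) = (1/3)^n / 2. Since g(n) -> 0, (a_n) is Cauchy.
Now solve g(N) < 2/7: (1/3)^N / 2 < 2/7 <=> 3^N > 1 / (2 * 2/7) = 7/4.
Check powers of 3: 3^0 = 1 <= 7/4, 3^1 = 3 > 7/4.
So the smallest such N is 1. Check: g(1) = 1/(2 * 3) = 1/6 < 2/7.

1


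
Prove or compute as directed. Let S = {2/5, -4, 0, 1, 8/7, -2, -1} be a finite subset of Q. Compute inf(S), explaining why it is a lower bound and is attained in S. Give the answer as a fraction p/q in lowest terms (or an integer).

S is finite, so inf(S) = min(S).
Sorted increasing:
-4, -2, -1, 0, 2/5, 1, 8/7
The extremum is -4.
For every x in S, x >= -4. And -4 is in S, so it is attained.
Therefore inf(S) = -4.

-4


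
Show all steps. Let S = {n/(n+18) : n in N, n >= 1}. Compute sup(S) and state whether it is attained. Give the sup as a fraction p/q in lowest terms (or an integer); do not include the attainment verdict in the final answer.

Analysis:
- Values: 1/19, 1/10, 1/7, 2/11, ... strictly increasing.
- Minimum is 1/19 (n=1); inf = 1/19 (attained).
- n/(n+18) = 1 - 18/(n+18) -> 1 from below as n -> infinity, and never equals 1.
- So sup = 1 (not attained).
Conclusion: sup(S) = 1, not attained in S.

1


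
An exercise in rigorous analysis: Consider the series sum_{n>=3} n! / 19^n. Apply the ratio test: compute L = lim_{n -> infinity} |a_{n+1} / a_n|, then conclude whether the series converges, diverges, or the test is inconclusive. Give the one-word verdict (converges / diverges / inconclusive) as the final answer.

Let a_n denote the general term. Form the ratio a_{n+1}/a_n and simplify:
a_{n+1}/a_n = n/19 + 1/19
Take the limit as n -> infinity: L = infinity.
Since L = infinity > 1 (or L = infinity), the ratio test implies the series diverges.

diverges


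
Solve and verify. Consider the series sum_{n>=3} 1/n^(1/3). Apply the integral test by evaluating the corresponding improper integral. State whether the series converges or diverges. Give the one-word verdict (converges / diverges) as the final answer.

Let f(x) = x^(-1/3). Then f is positive, continuous, and decreasing on [3, infinity), so the integral test applies.
Compute the improper integral int_{3}^infinity f(x) dx:
  antiderivative F(x) = 3*x^(2/3)/2.
  As x -> infinity, F(x) -> infinity (since p = 1/3 < 1).
  So the integral diverges. By the integral test, the series diverges.

diverges


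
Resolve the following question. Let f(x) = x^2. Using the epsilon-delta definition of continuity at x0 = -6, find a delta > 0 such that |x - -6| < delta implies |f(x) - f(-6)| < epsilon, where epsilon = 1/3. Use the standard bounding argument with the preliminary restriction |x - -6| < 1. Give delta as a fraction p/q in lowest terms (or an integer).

Factor: |x^2 - (-6)^2| = |x - -6| * |x + -6|.
Impose |x - -6| < 1 first. Then |x + -6| = |(x - -6) + 2*(-6)| <= |x - -6| + 2*|-6| < 1 + 12 = 13.
So |x^2 - (-6)^2| < delta * 13.
We need delta * 13 <= 1/3, i.e. delta <= 1/3/13 = 1/39.
Since 1/39 < 1, this is tighter than 1; take delta = 1/39.
So delta = 1/39 works.

1/39


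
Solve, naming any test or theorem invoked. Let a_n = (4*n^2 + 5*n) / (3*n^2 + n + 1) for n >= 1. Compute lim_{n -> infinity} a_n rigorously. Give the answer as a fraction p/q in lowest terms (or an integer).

Divide numerator and denominator by n^2, the highest power:
numerator / n^2 = 4 + 5/n
denominator / n^2 = 3 + 1/n + n^(-2)
As n -> infinity, all terms of the form c/n^k (k >= 1) tend to 0.
So numerator / n^2 -> 4 and denominator / n^2 -> 3.
Therefore lim a_n = 4/3.

4/3


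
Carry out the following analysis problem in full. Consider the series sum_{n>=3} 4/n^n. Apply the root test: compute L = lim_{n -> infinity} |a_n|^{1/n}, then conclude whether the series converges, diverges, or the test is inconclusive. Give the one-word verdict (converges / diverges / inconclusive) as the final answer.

Let a_n denote the general term. Form |a_n|^(1/n) and simplify:
|a_n|^(1/n) = 2^(2/n)/n
Take the limit as n -> infinity: L = 0.
Since L = 0 < 1, the root test implies convergence.

converges


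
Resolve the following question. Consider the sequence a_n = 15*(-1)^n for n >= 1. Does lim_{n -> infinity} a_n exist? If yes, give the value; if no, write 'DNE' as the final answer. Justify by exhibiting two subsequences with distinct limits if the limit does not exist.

Examine the behaviour of a_n along subsequences.
Even-n subsequence a_{2k} = 15 -> 15. Odd-n subsequence a_{2k+1} = -15 -> -15.
Since these two subsequential limits are 15 and -15, distinct, the full sequence cannot converge (a convergent sequence has all subsequences tending to the same limit). So lim a_n does not exist.

DNE


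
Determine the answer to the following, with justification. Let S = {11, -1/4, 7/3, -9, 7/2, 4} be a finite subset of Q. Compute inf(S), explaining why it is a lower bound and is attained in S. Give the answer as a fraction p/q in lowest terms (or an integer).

S is finite, so inf(S) = min(S).
Sorted increasing:
-9, -1/4, 7/3, 7/2, 4, 11
The extremum is -9.
For every x in S, x >= -9. And -9 is in S, so it is attained.
Therefore inf(S) = -9.

-9


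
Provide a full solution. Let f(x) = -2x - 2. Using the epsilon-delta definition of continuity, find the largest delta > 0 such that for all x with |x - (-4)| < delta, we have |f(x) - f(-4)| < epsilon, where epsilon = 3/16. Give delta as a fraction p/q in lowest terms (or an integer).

We compute f(-4) = -2*(-4) - 2 = 6.
|f(x) - f(-4)| = |-2x - 2 - (6)| = |-2(x - (-4))| = 2|x - (-4)|.
We need 2|x - (-4)| < 3/16, i.e. |x - (-4)| < 3/16 / 2 = 3/32.
So any delta <= 3/32 works. Conversely, if delta > 3/32, then x = -4 + 3/32 satisfies |x - (-4)| = 3/32 < delta but |f(x) - f(-4)| = 2 * 3/32 = 3/16, which is not < 3/16; so no larger delta works.
Hence the largest such delta is 3/32.

3/32


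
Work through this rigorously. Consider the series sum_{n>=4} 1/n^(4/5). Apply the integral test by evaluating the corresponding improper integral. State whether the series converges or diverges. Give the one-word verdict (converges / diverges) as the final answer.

Let f(x) = x^(-4/5). Then f is positive, continuous, and decreasing on [4, infinity), so the integral test applies.
Compute the improper integral int_{4}^infinity f(x) dx:
  antiderivative F(x) = 5*x^(1/5).
  As x -> infinity, F(x) -> infinity (since p = 4/5 < 1).
  So the integral diverges. By the integral test, the series diverges.

diverges


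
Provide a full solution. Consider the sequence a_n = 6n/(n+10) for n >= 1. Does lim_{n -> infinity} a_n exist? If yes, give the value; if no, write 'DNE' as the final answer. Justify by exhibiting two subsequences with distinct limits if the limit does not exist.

Examine the behaviour of a_n along subsequences.
Even-n subsequence a_{2k} = 6(2k)/(2k+10) -> 6. Odd-n subsequence a_{2k+1} = 6(2k+1)/(2k+11) -> 6. Both tend to 6, which suggests the limit is 6; verify directly.
|a_n - 6| = |6n - 6(n+10)| / (n+10) = 60/(n+10) < 60/n for every n >= 1.
Given epsilon > 0, choose a positive integer N > 60/epsilon. Then for all n >= N, |a_n - 6| < 60/n <= 60/N < epsilon.
So by the definition of the limit, lim a_n exists and equals 6.

6


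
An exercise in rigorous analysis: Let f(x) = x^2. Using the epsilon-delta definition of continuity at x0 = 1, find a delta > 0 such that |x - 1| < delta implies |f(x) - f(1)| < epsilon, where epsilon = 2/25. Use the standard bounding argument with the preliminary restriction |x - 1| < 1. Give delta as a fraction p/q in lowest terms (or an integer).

Factor: |x^2 - (1)^2| = |x - 1| * |x + 1|.
Impose |x - 1| < 1 first. Then |x + 1| = |(x - 1) + 2*(1)| <= |x - 1| + 2*|1| < 1 + 2 = 3.
So |x^2 - (1)^2| < delta * 3.
We need delta * 3 <= 2/25, i.e. delta <= 2/25/3 = 2/75.
Since 2/75 < 1, this is tighter than 1; take delta = 2/75.
So delta = 2/75 works.

2/75


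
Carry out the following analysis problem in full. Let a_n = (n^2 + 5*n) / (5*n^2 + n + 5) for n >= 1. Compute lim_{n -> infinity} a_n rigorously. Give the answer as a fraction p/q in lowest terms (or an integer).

Divide numerator and denominator by n^2, the highest power:
numerator / n^2 = 1 + 5/n
denominator / n^2 = 5 + 1/n + 5/n^2
As n -> infinity, all terms of the form c/n^k (k >= 1) tend to 0.
So numerator / n^2 -> 1 and denominator / n^2 -> 5.
Therefore lim a_n = 1/5.

1/5


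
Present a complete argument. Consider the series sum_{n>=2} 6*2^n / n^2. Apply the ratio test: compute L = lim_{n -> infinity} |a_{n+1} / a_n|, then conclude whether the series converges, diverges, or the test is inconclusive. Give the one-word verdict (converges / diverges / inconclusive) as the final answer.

Let a_n denote the general term. Form the ratio a_{n+1}/a_n and simplify:
a_{n+1}/a_n = 2*n^2/(n + 1)^2
Take the limit as n -> infinity: L = 2.
Since L = 2 > 1 (or L = infinity), the ratio test implies the series diverges.

diverges


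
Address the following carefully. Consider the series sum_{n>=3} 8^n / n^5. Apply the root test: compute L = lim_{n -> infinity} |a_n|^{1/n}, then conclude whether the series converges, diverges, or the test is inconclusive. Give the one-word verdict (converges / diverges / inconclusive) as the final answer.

Let a_n denote the general term. Form |a_n|^(1/n) and simplify:
|a_n|^(1/n) = 8/n^(5/n)
Take the limit as n -> infinity: L = 8.
Since L = 8 > 1, the root test implies divergence.

diverges


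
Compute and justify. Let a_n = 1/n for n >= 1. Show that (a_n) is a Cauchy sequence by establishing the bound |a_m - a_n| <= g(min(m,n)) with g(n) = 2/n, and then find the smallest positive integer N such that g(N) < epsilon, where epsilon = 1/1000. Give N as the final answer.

For any m, n >= 1, by the triangle inequality:
|a_m - a_n| = |1/m - 1/n| <= 1/m + 1/n <= 2/min(m,n).
So g(n) = 2/n bounds the Cauchy difference. Since g(n) -> 0, (a_n) is Cauchy.
Now solve g(N) < 1/1000: 2/N < 1/1000 <=> N > 2 / (1/1000) = 2000.
The smallest integer strictly greater than 2000 is N = 2001.
Check: g(2001) = 2/2001 = 2/2001 < 1/1000; g(2000) = 1/1000 >= 1/1000. So N = 2001.

2001
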